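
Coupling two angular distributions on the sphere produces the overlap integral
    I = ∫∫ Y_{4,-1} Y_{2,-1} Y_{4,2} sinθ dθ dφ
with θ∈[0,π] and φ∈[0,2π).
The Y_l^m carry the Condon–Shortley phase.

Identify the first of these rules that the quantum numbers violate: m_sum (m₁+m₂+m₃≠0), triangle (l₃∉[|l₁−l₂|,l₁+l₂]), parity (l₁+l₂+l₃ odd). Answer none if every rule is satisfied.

azimuthal sum: -1 − 1 + 2 = 0  ✓
2 ≤ 4 ≤ 6 (triangle on l)  ✓
L = 4 + 2 + 4 = 10 (even)  ✓

none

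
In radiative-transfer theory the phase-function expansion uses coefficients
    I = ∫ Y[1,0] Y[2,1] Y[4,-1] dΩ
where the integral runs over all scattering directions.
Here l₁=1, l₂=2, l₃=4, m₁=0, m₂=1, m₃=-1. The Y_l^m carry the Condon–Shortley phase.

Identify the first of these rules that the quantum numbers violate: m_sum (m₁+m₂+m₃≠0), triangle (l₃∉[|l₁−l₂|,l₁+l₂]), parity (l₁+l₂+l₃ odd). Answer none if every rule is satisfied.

m₁+m₂+m₃ = 0 + 1 − 1 = 0  ✓
triangle: |1−2|=1 ≤ l₃=4 ≤ 1+2=3  ✗
parity: l₁+l₂+l₃ = 7 is odd

triangle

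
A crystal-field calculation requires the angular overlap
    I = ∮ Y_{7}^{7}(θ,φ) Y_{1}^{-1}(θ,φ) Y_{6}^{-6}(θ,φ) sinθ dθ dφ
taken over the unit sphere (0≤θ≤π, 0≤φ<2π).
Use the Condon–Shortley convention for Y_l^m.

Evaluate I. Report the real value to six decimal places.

Rules hold: Σm=0, L=14 even, 6≤6≤8.
N = 15·3·13 = 585
Δ = 2!·12!·0!/15! = 1/1365
Racah Σ t=1..1: t=1:−1/518400 = -1/518400
⇒ 3j(7 1 6; 0 0 0)² = 7/195, sgn -1
Racah Σ t=0..0: t=0:+1/958003200 = 1/958003200
⇒ 3j(7 1 6; 7 -1 -6)² = 1/15, sgn +1
4πI² = N·(3j₀)²·(3jₘ)² = 7/5
I = -1·√(1.4/4π) = -0.33377906

-0.333779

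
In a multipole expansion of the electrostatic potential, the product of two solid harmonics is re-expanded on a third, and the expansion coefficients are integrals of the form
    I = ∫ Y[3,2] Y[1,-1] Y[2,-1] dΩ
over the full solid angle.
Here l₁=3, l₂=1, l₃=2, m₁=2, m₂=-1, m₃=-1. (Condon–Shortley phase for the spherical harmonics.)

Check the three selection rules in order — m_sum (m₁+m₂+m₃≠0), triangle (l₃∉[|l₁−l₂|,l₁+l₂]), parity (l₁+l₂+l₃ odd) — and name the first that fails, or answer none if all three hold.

none

m₁+m₂+m₃ = 2 − 1 − 1 = 0  ✓
triangle: |3−1|=2 ≤ l₃=2 ≤ 3+1=4  ✓
parity: l₁+l₂+l₃ = 6 is even  ✓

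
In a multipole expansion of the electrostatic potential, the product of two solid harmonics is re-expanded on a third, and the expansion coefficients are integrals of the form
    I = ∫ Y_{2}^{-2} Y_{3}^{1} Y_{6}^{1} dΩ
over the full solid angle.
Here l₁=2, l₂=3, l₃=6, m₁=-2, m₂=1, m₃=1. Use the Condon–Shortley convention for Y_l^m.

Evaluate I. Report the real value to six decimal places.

0.000000

|2−3|≤6≤2+3 violated ⇒ I = 0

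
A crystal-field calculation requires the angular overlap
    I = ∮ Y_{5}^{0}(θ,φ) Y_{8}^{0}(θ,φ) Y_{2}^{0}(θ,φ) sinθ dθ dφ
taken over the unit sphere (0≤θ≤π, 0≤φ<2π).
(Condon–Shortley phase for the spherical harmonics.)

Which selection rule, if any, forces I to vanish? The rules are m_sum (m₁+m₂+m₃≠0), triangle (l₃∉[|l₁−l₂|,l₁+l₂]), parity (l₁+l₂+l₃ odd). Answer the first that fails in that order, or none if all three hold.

triangle

m₁+m₂+m₃ = 0 + 0 + 0 = 0  ✓
triangle: |5−8|=3 ≤ l₃=2 ≤ 5+8=13  ✗
parity: l₁+l₂+l₃ = 15 is odd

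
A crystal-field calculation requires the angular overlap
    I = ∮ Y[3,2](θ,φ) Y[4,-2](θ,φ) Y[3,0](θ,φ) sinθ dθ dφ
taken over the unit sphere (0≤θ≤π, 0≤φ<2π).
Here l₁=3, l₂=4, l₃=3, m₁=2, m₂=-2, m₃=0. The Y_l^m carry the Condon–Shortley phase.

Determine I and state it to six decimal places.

m-sum 0 ✓  L=10 even ✓  1≤3≤7 ✓
Π(2lᵢ+1) = 7×9×7 = 441
triangle coeff Δ(3,4,3) = 1/34650
Σ_t [1,3]: t=1:−1/72 t=2:+1/16 t=3:−1/72 = 5/144
(3j)²=2/77 [(3 4 3; 0 0 0)], sign=-1
Σ_t [0,1]: t=0:+1/96 t=1:−1/72 = -1/288
(3j)²=1/462 [(3 4 3; 2 -2 0)], sign=+1
⇒ 4πI² = 3/121
I = (-1)√(3/121/(4π)) = -0.04441841

-0.044418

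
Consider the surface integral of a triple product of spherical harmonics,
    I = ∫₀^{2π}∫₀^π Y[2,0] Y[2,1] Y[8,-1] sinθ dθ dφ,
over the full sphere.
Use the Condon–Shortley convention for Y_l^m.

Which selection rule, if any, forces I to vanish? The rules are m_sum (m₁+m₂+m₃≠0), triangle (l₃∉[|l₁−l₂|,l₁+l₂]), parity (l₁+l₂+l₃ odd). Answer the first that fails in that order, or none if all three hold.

azimuthal sum: 0 + 1 − 1 = 0  ✓
0 ≤ 8 ≤ 4 (triangle on l)  ✗
L = 2 + 2 + 8 = 12 (even)

triangle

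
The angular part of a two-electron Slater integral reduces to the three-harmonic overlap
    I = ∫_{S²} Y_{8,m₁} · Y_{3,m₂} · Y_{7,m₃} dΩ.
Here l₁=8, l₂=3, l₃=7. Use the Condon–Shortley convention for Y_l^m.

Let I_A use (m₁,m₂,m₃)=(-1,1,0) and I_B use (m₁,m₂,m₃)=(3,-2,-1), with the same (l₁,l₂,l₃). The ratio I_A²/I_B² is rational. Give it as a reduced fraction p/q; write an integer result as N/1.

l's match ⇒ only the (l;m) 3-j factors differ between A and B.
A: triangle coeff Δ(8,3,7) = 1/5290740; Σ_t [2,4]: t=2:+1/4838400 t=3:−1/3110400 t=4:+1/29030400 = -1/12441600; (3j)²=343/125970 [(8 3 7; -1 1 0)], sign=+1
B: triangle coeff Δ(8,3,7) = 1/5290740; Σ_t [0,1]: t=0:+1/14515200 t=1:−1/11612160 = -1/58060800; (3j)²=55/58786 [(8 3 7; 3 -2 -1)], sign=-1
I_A²/I_B² = (343/125970)/(55/58786) = 2401/825

2401/825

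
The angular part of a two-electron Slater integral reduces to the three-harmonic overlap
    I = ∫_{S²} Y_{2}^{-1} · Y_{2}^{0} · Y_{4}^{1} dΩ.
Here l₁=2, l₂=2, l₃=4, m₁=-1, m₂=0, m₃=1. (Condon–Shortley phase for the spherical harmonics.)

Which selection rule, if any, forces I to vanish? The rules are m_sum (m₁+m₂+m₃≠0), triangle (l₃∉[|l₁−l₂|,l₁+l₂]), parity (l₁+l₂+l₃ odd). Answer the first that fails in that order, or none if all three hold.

none

azimuthal sum: -1 + 0 + 1 = 0  ✓
0 ≤ 4 ≤ 4 (triangle on l)  ✓
L = 2 + 2 + 4 = 8 (even)  ✓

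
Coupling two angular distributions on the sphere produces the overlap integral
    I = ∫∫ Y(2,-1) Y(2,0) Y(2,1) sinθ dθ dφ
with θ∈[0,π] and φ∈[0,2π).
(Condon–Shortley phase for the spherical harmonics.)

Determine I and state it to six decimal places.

-0.090112

m-sum 0 ✓  L=6 even ✓  0≤2≤4 ✓
Π(2lᵢ+1) = 5×5×5 = 125
triangle coeff Δ(2,2,2) = 1/630
Σ_t [0,2]: t=0:+1/8 t=1:−1/1 t=2:+1/8 = -3/4
(3j)²=2/35 [(2 2 2; 0 0 0)], sign=-1
Σ_t [1,2]: t=1:−1/2 t=2:+1/4 = -1/4
(3j)²=1/70 [(2 2 2; -1 0 1)], sign=+1
⇒ 4πI² = 5/49
I = (-1)√(5/49/(4π)) = -0.09011188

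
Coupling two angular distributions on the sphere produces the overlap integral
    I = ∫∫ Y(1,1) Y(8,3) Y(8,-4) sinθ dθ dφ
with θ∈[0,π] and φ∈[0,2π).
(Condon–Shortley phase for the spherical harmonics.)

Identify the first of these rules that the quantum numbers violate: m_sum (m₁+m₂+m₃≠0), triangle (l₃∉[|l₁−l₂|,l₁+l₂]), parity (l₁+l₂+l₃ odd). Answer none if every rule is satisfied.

parity

m₁+m₂+m₃ = 1 + 3 − 4 = 0  ✓
triangle: |1−8|=7 ≤ l₃=8 ≤ 1+8=9  ✓
parity: l₁+l₂+l₃ = 17 is odd  ✗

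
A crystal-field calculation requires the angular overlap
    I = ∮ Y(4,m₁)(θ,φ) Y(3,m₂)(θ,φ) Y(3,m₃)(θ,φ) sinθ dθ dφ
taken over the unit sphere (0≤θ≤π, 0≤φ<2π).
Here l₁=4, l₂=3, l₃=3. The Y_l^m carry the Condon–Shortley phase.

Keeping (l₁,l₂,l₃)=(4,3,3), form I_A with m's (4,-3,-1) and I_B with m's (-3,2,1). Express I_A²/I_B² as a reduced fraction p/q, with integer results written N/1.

Same 4,3,3: normalisation and zero-m 3j drop out of the ratio.
A: Δ: 4! 4! 2! / 11! → 1/34650; sum: t=0:+1/1152 = 1/1152; 3j²(4 3 3; 4 -3 -1) = Δ·Π!·Σ² = 1/33  (sign +1)
B: Δ: 4! 4! 2! / 11! → 1/34650; sum: t=3:−1/288 t=4:+1/144 = 1/288; 3j²(4 3 3; -3 2 1) = Δ·Π!·Σ² = 1/99  (sign +1)
I_A²/I_B² = (1/33)/(1/99) = 3/1

3/1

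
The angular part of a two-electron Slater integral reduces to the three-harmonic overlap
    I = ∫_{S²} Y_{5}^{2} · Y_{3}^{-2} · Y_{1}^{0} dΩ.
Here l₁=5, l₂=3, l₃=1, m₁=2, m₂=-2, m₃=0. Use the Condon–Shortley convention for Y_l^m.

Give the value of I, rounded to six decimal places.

0.000000

|5−3|≤1≤5+3 violated ⇒ I = 0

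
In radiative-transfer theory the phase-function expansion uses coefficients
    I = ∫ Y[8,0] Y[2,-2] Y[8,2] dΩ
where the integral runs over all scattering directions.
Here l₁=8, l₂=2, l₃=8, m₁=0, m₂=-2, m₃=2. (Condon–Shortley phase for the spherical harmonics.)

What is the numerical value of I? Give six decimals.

-0.192440

Rules hold: Σm=0, L=18 even, 6≤8≤10.
N = 17·5·17 = 1445
Δ = 2!·14!·2!/19! = 1/348840
Racah Σ t=0..2: t=0:+1/116121600 t=1:−1/25401600 t=2:+1/116121600 = -1/45158400
⇒ 3j(8 2 8; 0 0 0)² = 24/1615, sgn -1
Racah Σ t=0..0: t=0:+1/116121600 = 1/116121600
⇒ 3j(8 2 8; 0 -2 2)² = 7/323, sgn +1
4πI² = N·(3j₀)²·(3jₘ)² = 168/361
I = -1·√(0.465374/4π) = -0.19244034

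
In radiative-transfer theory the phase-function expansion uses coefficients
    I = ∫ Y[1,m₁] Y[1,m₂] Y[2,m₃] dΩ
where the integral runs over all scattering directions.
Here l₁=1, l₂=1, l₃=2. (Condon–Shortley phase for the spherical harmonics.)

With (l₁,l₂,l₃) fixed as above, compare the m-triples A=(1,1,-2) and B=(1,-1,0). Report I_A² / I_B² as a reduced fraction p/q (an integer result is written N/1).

6/1

Shared (l₁,l₂,l₃)=(1,1,2): N and (l;000)² cancel in I_A²/I_B².
A: Δ = 0!·2!·2!/5! = 1/30; Racah Σ t=0..0: t=0:+1/4 = 1/4; ⇒ 3j(1 1 2; 1 1 -2)² = 1/5, sgn +1
B: Δ = 0!·2!·2!/5! = 1/30; Racah Σ t=0..0: t=0:+1/4 = 1/4; ⇒ 3j(1 1 2; 1 -1 0)² = 1/30, sgn +1
I_A²/I_B² = (1/5)/(1/30) = 6/1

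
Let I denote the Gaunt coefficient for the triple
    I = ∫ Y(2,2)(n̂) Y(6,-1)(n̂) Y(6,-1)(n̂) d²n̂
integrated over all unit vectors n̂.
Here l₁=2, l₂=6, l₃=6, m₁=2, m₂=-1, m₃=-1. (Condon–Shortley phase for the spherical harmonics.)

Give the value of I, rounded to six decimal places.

0.196649

m-sum 0 ✓  L=14 even ✓  4≤6≤8 ✓
Π(2lᵢ+1) = 5×13×13 = 845
triangle coeff Δ(2,6,6) = 1/90090
Σ_t [0,2]: t=0:+1/69120 t=1:−1/14400 t=2:+1/69120 = -7/172800
(3j)²=14/715 [(2 6 6; 0 0 0)], sign=-1
Σ_t [0,0]: t=0:+1/57600 = 1/57600
(3j)²=21/715 [(2 6 6; 2 -1 -1)], sign=-1
⇒ 4πI² = 294/605
I = (+1)√(294/605/(4π)) = 0.19664868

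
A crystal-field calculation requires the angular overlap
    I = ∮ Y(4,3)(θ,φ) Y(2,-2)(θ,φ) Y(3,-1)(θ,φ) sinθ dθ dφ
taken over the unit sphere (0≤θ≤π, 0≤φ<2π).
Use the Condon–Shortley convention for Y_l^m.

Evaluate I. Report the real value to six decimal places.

L=9 odd ⇒ parity kills the (l;000) factor ⇒ I = 0

0.000000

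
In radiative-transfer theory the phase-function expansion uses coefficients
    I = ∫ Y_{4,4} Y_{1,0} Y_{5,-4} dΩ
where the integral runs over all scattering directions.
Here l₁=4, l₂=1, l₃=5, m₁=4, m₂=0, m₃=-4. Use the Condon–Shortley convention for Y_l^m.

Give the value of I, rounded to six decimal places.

Checks pass: Σm=0; 10 even; l₃=5∈[3,5].
(2·4+1)(2·1+1)(2·5+1) = 297
Δ: 0! 8! 2! / 11! → 1/495
sum: t=0:+1/576 = 1/576
3j²(4 1 5; 0 0 0) = Δ·Π!·Σ² = 5/99  (sign -1)
sum: t=0:+1/40320 = 1/40320
3j²(4 1 5; 4 0 -4) = Δ·Π!·Σ² = 1/55  (sign -1)
combine: 4πI² = 297·5/99·1/55 = 3/11
take √, sign +1: I = 0.14731920

0.147319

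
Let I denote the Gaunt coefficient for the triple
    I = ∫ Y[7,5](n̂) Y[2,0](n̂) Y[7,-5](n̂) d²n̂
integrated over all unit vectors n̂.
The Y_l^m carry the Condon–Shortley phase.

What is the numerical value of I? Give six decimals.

0.054230

Checks pass: Σm=0; 16 even; l₃=7∈[5,9].
(2·7+1)(2·2+1)(2·7+1) = 1125
Δ: 2! 12! 2! / 17! → 1/185640
sum: t=0:+1/2419200 t=1:−1/518400 t=2:+1/2419200 = -1/907200
3j²(7 2 7; 0 0 0) = Δ·Π!·Σ² = 56/3315  (sign +1)
sum: t=0:+1/29030400 t=1:−1/39916800 t=2:+1/1916006400 = 19/1916006400
3j²(7 2 7; 5 0 -5) = Δ·Π!·Σ² = 361/185640  (sign +1)
combine: 4πI² = 1125·56/3315·361/185640 = 1805/48841
take √, sign +1: I = 0.05423022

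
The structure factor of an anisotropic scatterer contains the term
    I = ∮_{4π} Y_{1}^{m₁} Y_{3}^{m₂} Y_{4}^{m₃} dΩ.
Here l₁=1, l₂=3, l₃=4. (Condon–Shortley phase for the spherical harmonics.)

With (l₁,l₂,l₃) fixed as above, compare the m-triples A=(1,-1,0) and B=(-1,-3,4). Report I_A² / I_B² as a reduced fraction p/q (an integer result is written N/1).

3/14

Same 1,3,4: normalisation and zero-m 3j drop out of the ratio.
A: Δ: 0! 2! 6! / 9! → 1/252; sum: t=0:+1/96 = 1/96; 3j²(1 3 4; 1 -1 0) = Δ·Π!·Σ² = 1/42  (sign +1)
B: Δ: 0! 2! 6! / 9! → 1/252; sum: t=0:+1/1440 = 1/1440; 3j²(1 3 4; -1 -3 4) = Δ·Π!·Σ² = 1/9  (sign +1)
I_A²/I_B² = (1/42)/(1/9) = 3/14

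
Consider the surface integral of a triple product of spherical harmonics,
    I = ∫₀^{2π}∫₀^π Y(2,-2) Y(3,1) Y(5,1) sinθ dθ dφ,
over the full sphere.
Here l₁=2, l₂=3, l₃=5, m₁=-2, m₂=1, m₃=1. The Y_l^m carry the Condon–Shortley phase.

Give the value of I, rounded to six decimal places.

Checks pass: Σm=0; 10 even; l₃=5∈[1,5].
(2·2+1)(2·3+1)(2·5+1) = 385
Δ: 0! 4! 6! / 11! → 1/2310
sum: t=0:+1/144 = 1/144
3j²(2 3 5; 0 0 0) = Δ·Π!·Σ² = 10/231  (sign -1)
sum: t=0:+1/1152 = 1/1152
3j²(2 3 5; -2 1 1) = Δ·Π!·Σ² = 1/154  (sign +1)
combine: 4πI² = 385·10/231·1/154 = 25/231
take √, sign -1: I = -0.09280237

-0.092802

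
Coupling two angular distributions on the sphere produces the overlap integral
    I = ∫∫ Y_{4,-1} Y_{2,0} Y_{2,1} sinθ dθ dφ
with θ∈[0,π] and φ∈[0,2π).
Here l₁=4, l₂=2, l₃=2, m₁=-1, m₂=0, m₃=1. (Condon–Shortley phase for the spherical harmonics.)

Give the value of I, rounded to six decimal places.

-0.220728

m-sum 0 ✓  L=8 even ✓  2≤2≤6 ✓
Π(2lᵢ+1) = 9×5×5 = 225
triangle coeff Δ(4,2,2) = 1/630
Σ_t [2,2]: t=2:+1/16 = 1/16
(3j)²=2/35 [(4 2 2; 0 0 0)], sign=+1
Σ_t [2,2]: t=2:+1/24 = 1/24
(3j)²=1/21 [(4 2 2; -1 0 1)], sign=-1
⇒ 4πI² = 30/49
I = (-1)√(30/49/(4π)) = -0.22072812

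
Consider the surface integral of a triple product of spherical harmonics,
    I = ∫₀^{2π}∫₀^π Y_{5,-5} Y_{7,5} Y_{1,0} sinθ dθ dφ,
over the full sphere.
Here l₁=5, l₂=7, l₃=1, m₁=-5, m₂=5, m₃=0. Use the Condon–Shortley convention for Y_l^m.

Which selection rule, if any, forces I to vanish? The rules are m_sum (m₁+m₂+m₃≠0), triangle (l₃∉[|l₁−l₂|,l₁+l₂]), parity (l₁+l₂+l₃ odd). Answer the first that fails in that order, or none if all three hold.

triangle

azimuthal sum: -5 + 5 + 0 = 0  ✓
2 ≤ 1 ≤ 12 (triangle on l)  ✗
L = 5 + 7 + 1 = 13 (odd)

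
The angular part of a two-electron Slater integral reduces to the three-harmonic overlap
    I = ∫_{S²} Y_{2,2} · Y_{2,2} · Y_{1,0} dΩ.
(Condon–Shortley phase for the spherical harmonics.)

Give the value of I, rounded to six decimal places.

2 + 2 + 0 = 4 ≠ 0: azimuthal integral kills it; I = 0

0.000000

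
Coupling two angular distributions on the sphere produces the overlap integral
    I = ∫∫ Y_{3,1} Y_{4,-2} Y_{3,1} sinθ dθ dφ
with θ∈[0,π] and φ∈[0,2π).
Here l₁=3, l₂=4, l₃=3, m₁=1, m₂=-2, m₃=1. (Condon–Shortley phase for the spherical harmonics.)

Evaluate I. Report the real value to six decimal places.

Rules hold: Σm=0, L=10 even, 1≤3≤7.
N = 7·9·7 = 441
Δ = 4!·2!·4!/11! = 1/34650
Racah Σ t=1..3: t=1:−1/72 t=2:+1/16 t=3:−1/72 = 5/144
⇒ 3j(3 4 3; 0 0 0)² = 2/77, sgn -1
Racah Σ t=0..2: t=0:+1/192 t=1:−1/36 t=2:+1/192 = -5/288
⇒ 3j(3 4 3; 1 -2 1)² = 20/693, sgn -1
4πI² = N·(3j₀)²·(3jₘ)² = 40/121
I = +1·√(0.330579/4π) = 0.16219310

0.162193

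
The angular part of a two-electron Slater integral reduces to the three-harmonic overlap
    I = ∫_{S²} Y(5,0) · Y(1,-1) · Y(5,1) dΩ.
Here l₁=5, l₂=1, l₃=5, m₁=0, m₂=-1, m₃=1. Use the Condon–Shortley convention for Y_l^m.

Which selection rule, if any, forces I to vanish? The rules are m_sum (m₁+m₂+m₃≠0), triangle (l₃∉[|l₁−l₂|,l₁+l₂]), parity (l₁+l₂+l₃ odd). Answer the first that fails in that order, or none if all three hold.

azimuthal sum: 0 − 1 + 1 = 0  ✓
4 ≤ 5 ≤ 6 (triangle on l)  ✓
L = 5 + 1 + 5 = 11 (odd)  ✗

parity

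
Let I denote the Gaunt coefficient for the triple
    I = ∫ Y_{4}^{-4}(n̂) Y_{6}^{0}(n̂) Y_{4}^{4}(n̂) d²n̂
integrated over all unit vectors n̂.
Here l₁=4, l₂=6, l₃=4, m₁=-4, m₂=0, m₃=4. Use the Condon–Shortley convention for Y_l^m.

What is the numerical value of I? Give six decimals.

-0.028451

Checks pass: Σm=0; 14 even; l₃=4∈[2,10].
(2·4+1)(2·6+1)(2·4+1) = 1053
Δ: 6! 2! 6! / 15! → 1/1261260
sum: t=2:+1/4608 t=3:−1/1296 t=4:+1/4608 = -7/20736
3j²(4 6 4; 0 0 0) = Δ·Π!·Σ² = 20/1287  (sign -1)
sum: t=6:+1/1036800 = 1/1036800
3j²(4 6 4; -4 0 4) = Δ·Π!·Σ² = 4/6435  (sign +1)
combine: 4πI² = 1053·20/1287·4/6435 = 16/1573
take √, sign -1: I = -0.02845055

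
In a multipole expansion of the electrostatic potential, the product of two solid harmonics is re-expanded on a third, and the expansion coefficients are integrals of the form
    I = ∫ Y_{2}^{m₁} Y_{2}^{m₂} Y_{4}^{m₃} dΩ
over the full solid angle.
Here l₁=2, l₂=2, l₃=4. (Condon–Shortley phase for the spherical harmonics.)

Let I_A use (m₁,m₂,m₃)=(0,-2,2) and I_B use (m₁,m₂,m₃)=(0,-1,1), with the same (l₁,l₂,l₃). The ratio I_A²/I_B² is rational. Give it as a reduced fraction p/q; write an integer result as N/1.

l's match ⇒ only the (l;m) 3-j factors differ between A and B.
A: triangle coeff Δ(2,2,4) = 1/630; Σ_t [0,0]: t=0:+1/96 = 1/96; (3j)²=1/42 [(2 2 4; 0 -2 2)], sign=+1
B: triangle coeff Δ(2,2,4) = 1/630; Σ_t [0,0]: t=0:+1/24 = 1/24; (3j)²=1/21 [(2 2 4; 0 -1 1)], sign=-1
I_A²/I_B² = (1/42)/(1/21) = 1/2

1/2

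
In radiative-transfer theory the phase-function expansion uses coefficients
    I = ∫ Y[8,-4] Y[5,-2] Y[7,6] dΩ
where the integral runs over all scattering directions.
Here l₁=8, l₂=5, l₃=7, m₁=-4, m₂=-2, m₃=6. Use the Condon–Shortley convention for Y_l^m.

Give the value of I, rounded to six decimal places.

0.151793

Checks pass: Σm=0; 20 even; l₃=7∈[3,13].
(2·8+1)(2·5+1)(2·7+1) = 2805
Δ: 6! 10! 4! / 21! → 1/814773960
sum: t=1:−1/87091200 t=2:+1/4976640 t=3:−1/2073600 t=4:+1/4976640 t=5:−1/87091200 = -1/9676800
3j²(8 5 7; 0 0 0) = Δ·Π!·Σ² = 360/46189  (sign +1)
sum: t=2:+1/1045094400 t=3:−1/313528320 = -1/447897600
3j²(8 5 7; -4 -2 6) = Δ·Π!·Σ² = 77/5814  (sign +1)
combine: 4πI² = 2805·360/46189·77/5814 = 23100/79781
take √, sign +1: I = 0.15179285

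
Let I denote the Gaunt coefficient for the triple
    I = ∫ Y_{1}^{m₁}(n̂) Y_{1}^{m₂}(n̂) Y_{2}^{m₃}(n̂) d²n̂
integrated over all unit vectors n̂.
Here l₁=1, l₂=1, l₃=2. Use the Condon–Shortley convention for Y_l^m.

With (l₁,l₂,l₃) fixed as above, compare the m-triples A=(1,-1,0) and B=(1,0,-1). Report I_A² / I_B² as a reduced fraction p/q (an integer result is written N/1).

1/3

l's match ⇒ only the (l;m) 3-j factors differ between A and B.
A: triangle coeff Δ(1,1,2) = 1/30; Σ_t [0,0]: t=0:+1/4 = 1/4; (3j)²=1/30 [(1 1 2; 1 -1 0)], sign=+1
B: triangle coeff Δ(1,1,2) = 1/30; Σ_t [0,0]: t=0:+1/2 = 1/2; (3j)²=1/10 [(1 1 2; 1 0 -1)], sign=-1
I_A²/I_B² = (1/30)/(1/10) = 1/3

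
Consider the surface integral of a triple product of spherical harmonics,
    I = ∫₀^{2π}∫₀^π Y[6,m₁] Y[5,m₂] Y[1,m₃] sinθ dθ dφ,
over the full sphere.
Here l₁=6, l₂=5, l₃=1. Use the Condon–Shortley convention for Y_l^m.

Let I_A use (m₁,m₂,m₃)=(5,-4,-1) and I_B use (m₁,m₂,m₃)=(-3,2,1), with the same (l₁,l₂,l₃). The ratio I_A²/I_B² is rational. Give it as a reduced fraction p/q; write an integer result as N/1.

Same 6,5,1: normalisation and zero-m 3j drop out of the ratio.
A: Δ: 10! 2! 0! / 13! → 1/858; sum: t=1:−1/725760 = -1/725760; 3j²(6 5 1; 5 -4 -1) = Δ·Π!·Σ² = 5/78  (sign -1)
B: Δ: 10! 2! 0! / 13! → 1/858; sum: t=7:−1/60480 = -1/60480; 3j²(6 5 1; -3 2 1) = Δ·Π!·Σ² = 6/143  (sign -1)
I_A²/I_B² = (5/78)/(6/143) = 55/36

55/36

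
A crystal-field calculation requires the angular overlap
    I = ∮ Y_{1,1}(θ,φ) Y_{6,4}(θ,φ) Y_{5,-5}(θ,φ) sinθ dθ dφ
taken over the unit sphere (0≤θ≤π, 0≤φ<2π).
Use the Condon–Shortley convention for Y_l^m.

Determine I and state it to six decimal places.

Checks pass: Σm=0; 12 even; l₃=5∈[5,7].
(2·1+1)(2·6+1)(2·5+1) = 429
Δ: 2! 0! 10! / 13! → 1/858
sum: t=1:−1/14400 = -1/14400
3j²(1 6 5; 0 0 0) = Δ·Π!·Σ² = 6/143  (sign +1)
sum: t=0:+1/7257600 = 1/7257600
3j²(1 6 5; 1 4 -5) = Δ·Π!·Σ² = 1/858  (sign +1)
combine: 4πI² = 429·6/143·1/858 = 3/143
take √, sign +1: I = 0.04085899

0.040859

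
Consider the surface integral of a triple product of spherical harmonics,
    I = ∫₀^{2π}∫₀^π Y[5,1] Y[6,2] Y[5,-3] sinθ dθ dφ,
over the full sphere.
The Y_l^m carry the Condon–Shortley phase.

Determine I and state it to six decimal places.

m-sum 0 ✓  L=16 even ✓  1≤5≤11 ✓
Π(2lᵢ+1) = 11×13×11 = 1573
triangle coeff Δ(5,6,5) = 1/28588560
Σ_t [1,5]: t=1:−1/345600 t=2:+1/13824 t=3:−1/5184 t=4:+1/13824 t=5:−1/345600 = -7/129600
(3j)²=80/7293 [(5 6 5; 0 0 0)], sign=+1
Σ_t [2,4]: t=2:+1/138240 t=3:−1/25920 t=4:+1/55296 = -11/829440
(3j)²=11/1326 [(5 6 5; 1 2 -3)], sign=-1
⇒ 4πI² = 4840/33813
I = (-1)√(4840/33813/(4π)) = -0.10672739

-0.106727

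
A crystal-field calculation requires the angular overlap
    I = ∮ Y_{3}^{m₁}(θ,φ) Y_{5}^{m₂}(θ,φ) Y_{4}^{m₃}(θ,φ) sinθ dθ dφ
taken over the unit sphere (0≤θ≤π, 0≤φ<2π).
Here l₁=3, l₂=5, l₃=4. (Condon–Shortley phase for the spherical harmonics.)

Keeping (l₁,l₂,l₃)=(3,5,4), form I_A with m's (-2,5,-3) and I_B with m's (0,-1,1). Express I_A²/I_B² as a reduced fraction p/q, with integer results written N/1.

1225/361

l's match ⇒ only the (l;m) 3-j factors differ between A and B.
A: triangle coeff Δ(3,5,4) = 1/180180; Σ_t [4,4]: t=4:+1/17280 = 1/17280; (3j)²=35/858 [(3 5 4; -2 5 -3)], sign=-1
B: triangle coeff Δ(3,5,4) = 1/180180; Σ_t [1,3]: t=1:−1/432 t=2:+1/192 t=3:−1/1440 = 19/8640; (3j)²=361/30030 [(3 5 4; 0 -1 1)], sign=-1
I_A²/I_B² = (35/858)/(361/30030) = 1225/361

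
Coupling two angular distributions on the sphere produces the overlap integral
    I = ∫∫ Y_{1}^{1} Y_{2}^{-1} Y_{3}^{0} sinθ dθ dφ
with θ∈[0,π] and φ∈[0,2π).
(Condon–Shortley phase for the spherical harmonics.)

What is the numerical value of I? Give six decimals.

0.143048

Checks pass: Σm=0; 6 even; l₃=3∈[1,3].
(2·1+1)(2·2+1)(2·3+1) = 105
Δ: 0! 2! 4! / 7! → 1/105
sum: t=0:+1/4 = 1/4
3j²(1 2 3; 0 0 0) = Δ·Π!·Σ² = 3/35  (sign -1)
sum: t=0:+1/12 = 1/12
3j²(1 2 3; 1 -1 0) = Δ·Π!·Σ² = 1/35  (sign -1)
combine: 4πI² = 105·3/35·1/35 = 9/35
take √, sign +1: I = 0.14304817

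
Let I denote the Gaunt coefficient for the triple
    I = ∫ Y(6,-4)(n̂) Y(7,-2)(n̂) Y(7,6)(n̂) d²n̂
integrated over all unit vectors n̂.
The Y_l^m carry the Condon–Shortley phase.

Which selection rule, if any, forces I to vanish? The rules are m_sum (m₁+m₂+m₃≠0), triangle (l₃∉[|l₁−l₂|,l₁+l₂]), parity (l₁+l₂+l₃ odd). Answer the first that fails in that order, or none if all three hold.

none

m₁+m₂+m₃ = -4 − 2 + 6 = 0  ✓
triangle: |6−7|=1 ≤ l₃=7 ≤ 6+7=13  ✓
parity: l₁+l₂+l₃ = 20 is even  ✓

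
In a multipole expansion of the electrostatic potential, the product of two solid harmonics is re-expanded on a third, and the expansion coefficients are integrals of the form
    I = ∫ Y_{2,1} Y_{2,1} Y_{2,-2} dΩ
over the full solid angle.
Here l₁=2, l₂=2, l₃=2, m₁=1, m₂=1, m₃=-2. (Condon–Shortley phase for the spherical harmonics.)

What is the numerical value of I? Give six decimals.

0.220728

Rules hold: Σm=0, L=6 even, 0≤2≤4.
N = 5·5·5 = 125
Δ = 2!·2!·2!/7! = 1/630
Racah Σ t=0..2: t=0:+1/8 t=1:−1/1 t=2:+1/8 = -3/4
⇒ 3j(2 2 2; 0 0 0)² = 2/35, sgn -1
Racah Σ t=1..1: t=1:−1/4 = -1/4
⇒ 3j(2 2 2; 1 1 -2)² = 3/35, sgn -1
4πI² = N·(3j₀)²·(3jₘ)² = 30/49
I = +1·√(0.612245/4π) = 0.22072812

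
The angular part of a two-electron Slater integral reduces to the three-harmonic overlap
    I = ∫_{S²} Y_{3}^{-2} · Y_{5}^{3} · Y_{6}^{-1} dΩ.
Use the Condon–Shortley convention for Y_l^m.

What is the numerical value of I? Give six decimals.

m-sum 0 ✓  L=14 even ✓  2≤6≤8 ✓
Π(2lᵢ+1) = 7×11×13 = 1001
triangle coeff Δ(3,5,6) = 1/675675
Σ_t [0,2]: t=0:+1/8640 t=1:−1/2304 t=2:+1/8640 = -7/34560
(3j)²=7/429 [(3 5 6; 0 0 0)], sign=-1
Σ_t [1,2]: t=1:−1/120960 t=2:+1/17280 = 1/20160
(3j)²=64/3003 [(3 5 6; -2 3 -1)], sign=-1
⇒ 4πI² = 448/1287
I = (+1)√(448/1287/(4π)) = 0.16643505

0.166435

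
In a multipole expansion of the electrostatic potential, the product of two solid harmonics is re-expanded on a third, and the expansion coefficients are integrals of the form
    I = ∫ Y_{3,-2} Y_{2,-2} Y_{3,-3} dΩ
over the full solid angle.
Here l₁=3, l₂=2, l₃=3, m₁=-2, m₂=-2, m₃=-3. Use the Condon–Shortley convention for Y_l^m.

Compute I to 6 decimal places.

0.000000

Σmᵢ = -7 ≠ 0, so the φ-integral vanishes; I = 0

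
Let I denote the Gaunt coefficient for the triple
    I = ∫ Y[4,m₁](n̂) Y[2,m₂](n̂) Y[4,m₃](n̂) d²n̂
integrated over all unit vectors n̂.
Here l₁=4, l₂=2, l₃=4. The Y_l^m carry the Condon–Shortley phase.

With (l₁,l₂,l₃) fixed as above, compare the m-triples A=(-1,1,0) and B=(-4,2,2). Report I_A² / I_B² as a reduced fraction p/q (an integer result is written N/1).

Same 4,2,4: normalisation and zero-m 3j drop out of the ratio.
A: Δ: 2! 6! 2! / 11! → 1/13860; sum: t=1:−1/96 t=2:+1/72 = 1/288; 3j²(4 2 4; -1 1 0) = Δ·Π!·Σ² = 1/462  (sign +1)
B: Δ: 2! 6! 2! / 11! → 1/13860; sum: t=2:+1/2880 = 1/2880; 3j²(4 2 4; -4 2 2) = Δ·Π!·Σ² = 2/165  (sign +1)
I_A²/I_B² = (1/462)/(2/165) = 5/28

5/28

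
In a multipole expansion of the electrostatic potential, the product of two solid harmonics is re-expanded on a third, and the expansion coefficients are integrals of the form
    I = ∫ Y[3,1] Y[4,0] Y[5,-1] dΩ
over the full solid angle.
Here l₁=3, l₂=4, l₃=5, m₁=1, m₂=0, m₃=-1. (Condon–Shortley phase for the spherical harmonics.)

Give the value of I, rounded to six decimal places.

-0.086020

Rules hold: Σm=0, L=12 even, 1≤5≤7.
N = 7·9·11 = 693
Δ = 2!·4!·6!/13! = 1/180180
Racah Σ t=0..2: t=0:+1/576 t=1:−1/144 t=2:+1/576 = -1/288
⇒ 3j(3 4 5; 0 0 0)² = 20/1001, sgn +1
Racah Σ t=0..2: t=0:+1/384 t=1:−1/216 t=2:+1/2304 = -11/6912
⇒ 3j(3 4 5; 1 0 -1)² = 11/1638, sgn -1
4πI² = N·(3j₀)²·(3jₘ)² = 110/1183
I = -1·√(0.0929839/4π) = -0.08601992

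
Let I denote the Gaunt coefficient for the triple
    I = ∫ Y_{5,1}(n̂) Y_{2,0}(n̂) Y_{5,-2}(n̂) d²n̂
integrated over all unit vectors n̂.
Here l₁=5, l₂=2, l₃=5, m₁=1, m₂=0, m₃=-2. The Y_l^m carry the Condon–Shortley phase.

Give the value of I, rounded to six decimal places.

1 + 0 − 2 = -1 ≠ 0: azimuthal integral kills it; I = 0

0.000000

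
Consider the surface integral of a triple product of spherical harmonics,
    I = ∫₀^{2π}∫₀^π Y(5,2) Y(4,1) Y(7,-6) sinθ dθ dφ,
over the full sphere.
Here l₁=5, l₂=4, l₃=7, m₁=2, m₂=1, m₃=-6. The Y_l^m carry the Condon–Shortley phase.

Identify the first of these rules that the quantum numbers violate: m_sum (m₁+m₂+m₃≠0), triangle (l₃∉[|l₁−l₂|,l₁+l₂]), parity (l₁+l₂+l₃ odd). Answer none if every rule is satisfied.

m₁+m₂+m₃ = 2 + 1 − 6 = -3  ✗
triangle: |5−4|=1 ≤ l₃=7 ≤ 5+4=9
parity: l₁+l₂+l₃ = 16 is even

m_sum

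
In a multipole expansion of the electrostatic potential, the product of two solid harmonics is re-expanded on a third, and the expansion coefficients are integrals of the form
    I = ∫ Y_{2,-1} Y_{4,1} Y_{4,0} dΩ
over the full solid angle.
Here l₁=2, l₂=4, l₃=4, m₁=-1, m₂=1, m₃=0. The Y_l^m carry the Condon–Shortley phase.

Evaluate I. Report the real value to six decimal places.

-0.044869

m-sum 0 ✓  L=10 even ✓  2≤4≤6 ✓
Π(2lᵢ+1) = 5×9×9 = 405
triangle coeff Δ(2,4,4) = 1/13860
Σ_t [0,2]: t=0:+1/192 t=1:−1/36 t=2:+1/192 = -5/288
(3j)²=20/693 [(2 4 4; 0 0 0)], sign=-1
Σ_t [1,2]: t=1:−1/96 t=2:+1/72 = 1/288
(3j)²=1/462 [(2 4 4; -1 1 0)], sign=+1
⇒ 4πI² = 150/5929
I = (-1)√(150/5929/(4π)) = -0.04486937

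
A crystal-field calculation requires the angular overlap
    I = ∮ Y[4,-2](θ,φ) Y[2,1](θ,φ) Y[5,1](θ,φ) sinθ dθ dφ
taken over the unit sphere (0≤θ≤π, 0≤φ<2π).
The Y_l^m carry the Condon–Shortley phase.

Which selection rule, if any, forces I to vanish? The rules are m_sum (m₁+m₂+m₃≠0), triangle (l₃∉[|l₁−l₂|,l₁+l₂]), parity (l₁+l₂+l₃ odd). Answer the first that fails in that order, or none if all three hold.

parity

azimuthal sum: -2 + 1 + 1 = 0  ✓
2 ≤ 5 ≤ 6 (triangle on l)  ✓
L = 4 + 2 + 5 = 11 (odd)  ✗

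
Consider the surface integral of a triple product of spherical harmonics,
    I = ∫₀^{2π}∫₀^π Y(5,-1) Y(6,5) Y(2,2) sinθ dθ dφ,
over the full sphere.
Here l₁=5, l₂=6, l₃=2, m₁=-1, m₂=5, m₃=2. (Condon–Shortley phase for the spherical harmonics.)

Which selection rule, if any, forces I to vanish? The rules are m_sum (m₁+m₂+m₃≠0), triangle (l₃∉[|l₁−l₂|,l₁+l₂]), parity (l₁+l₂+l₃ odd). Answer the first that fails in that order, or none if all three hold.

m₁+m₂+m₃ = -1 + 5 + 2 = 6  ✗
triangle: |5−6|=1 ≤ l₃=2 ≤ 5+6=11
parity: l₁+l₂+l₃ = 13 is odd

m_sum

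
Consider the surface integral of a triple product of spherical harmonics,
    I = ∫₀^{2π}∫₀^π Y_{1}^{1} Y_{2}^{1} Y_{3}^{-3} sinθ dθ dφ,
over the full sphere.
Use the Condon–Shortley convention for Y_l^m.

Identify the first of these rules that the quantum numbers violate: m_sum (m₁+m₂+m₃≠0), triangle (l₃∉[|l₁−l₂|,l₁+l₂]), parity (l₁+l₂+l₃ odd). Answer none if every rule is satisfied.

m_sum

m₁+m₂+m₃ = 1 + 1 − 3 = -1  ✗
triangle: |1−2|=1 ≤ l₃=3 ≤ 1+2=3
parity: l₁+l₂+l₃ = 6 is even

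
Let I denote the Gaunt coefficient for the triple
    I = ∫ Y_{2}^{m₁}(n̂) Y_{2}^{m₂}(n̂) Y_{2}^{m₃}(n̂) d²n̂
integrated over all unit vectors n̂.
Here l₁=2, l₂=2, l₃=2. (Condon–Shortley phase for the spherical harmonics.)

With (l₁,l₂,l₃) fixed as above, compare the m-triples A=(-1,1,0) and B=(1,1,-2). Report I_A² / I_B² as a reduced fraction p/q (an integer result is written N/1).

1/6

Same 2,2,2: normalisation and zero-m 3j drop out of the ratio.
A: Δ: 2! 2! 2! / 7! → 1/630; sum: t=1:−1/4 t=2:+1/2 = 1/4; 3j²(2 2 2; -1 1 0) = Δ·Π!·Σ² = 1/70  (sign +1)
B: Δ: 2! 2! 2! / 7! → 1/630; sum: t=1:−1/4 = -1/4; 3j²(2 2 2; 1 1 -2) = Δ·Π!·Σ² = 3/35  (sign -1)
I_A²/I_B² = (1/70)/(3/35) = 1/6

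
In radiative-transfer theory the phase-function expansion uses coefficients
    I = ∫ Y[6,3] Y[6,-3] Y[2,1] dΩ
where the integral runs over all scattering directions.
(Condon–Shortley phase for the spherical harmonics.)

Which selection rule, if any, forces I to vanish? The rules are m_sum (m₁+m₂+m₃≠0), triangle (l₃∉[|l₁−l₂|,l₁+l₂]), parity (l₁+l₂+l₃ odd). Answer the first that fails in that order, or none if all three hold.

m₁+m₂+m₃ = 3 − 3 + 1 = 1  ✗
triangle: |6−6|=0 ≤ l₃=2 ≤ 6+6=12
parity: l₁+l₂+l₃ = 14 is even

m_sum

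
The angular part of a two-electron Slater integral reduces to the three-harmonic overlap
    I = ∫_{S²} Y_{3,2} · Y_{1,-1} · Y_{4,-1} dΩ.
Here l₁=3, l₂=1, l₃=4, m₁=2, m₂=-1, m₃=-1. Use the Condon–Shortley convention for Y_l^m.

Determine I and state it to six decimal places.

Rules hold: Σm=0, L=8 even, 2≤4≤4.
N = 7·3·9 = 189
Δ = 0!·6!·2!/9! = 1/252
Racah Σ t=0..0: t=0:+1/36 = 1/36
⇒ 3j(3 1 4; 0 0 0)² = 4/63, sgn +1
Racah Σ t=0..0: t=0:+1/240 = 1/240
⇒ 3j(3 1 4; 2 -1 -1)² = 1/84, sgn -1
4πI² = N·(3j₀)²·(3jₘ)² = 1/7
I = -1·√(0.142857/4π) = -0.10662181

-0.106622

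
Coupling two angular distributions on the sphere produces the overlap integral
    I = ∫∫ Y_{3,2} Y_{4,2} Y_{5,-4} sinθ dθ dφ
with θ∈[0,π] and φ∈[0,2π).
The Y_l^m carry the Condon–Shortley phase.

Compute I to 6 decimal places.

0.143343

Checks pass: Σm=0; 12 even; l₃=5∈[1,7].
(2·3+1)(2·4+1)(2·5+1) = 693
Δ: 2! 4! 6! / 13! → 1/180180
sum: t=0:+1/576 t=1:−1/144 t=2:+1/576 = -1/288
3j²(3 4 5; 0 0 0) = Δ·Π!·Σ² = 20/1001  (sign +1)
sum: t=0:+1/8640 t=1:−1/2880 = -1/4320
3j²(3 4 5; 2 2 -4) = Δ·Π!·Σ² = 8/429  (sign +1)
combine: 4πI² = 693·20/1001·8/429 = 480/1859
take √, sign +1: I = 0.14334284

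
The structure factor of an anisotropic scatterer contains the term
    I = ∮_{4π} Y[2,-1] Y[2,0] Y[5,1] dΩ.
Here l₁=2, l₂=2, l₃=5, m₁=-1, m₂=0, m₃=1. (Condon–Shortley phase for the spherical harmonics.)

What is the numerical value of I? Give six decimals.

0.000000

l₃=5 ∉ [0,4] — triangle fails ⇒ I = 0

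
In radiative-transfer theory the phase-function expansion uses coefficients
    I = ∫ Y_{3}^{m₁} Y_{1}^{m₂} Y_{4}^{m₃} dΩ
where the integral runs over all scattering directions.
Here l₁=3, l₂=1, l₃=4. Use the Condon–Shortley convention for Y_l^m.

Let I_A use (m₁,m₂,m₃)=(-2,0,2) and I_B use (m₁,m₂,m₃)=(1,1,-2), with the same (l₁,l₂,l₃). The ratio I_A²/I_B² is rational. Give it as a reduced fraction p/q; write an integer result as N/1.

4/5

Same 3,1,4: normalisation and zero-m 3j drop out of the ratio.
A: Δ: 0! 6! 2! / 9! → 1/252; sum: t=0:+1/120 = 1/120; 3j²(3 1 4; -2 0 2) = Δ·Π!·Σ² = 1/21  (sign +1)
B: Δ: 0! 6! 2! / 9! → 1/252; sum: t=0:+1/96 = 1/96; 3j²(3 1 4; 1 1 -2) = Δ·Π!·Σ² = 5/84  (sign +1)
I_A²/I_B² = (1/21)/(5/84) = 4/5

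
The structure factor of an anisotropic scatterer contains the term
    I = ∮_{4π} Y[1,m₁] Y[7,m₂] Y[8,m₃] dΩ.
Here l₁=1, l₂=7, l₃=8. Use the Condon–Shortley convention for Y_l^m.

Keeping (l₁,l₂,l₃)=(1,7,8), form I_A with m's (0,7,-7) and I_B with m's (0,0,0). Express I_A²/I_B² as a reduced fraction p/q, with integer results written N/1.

15/64

l's match ⇒ only the (l;m) 3-j factors differ between A and B.
A: triangle coeff Δ(1,7,8) = 1/2040; Σ_t [0,0]: t=0:+1/87178291200 = 1/87178291200; (3j)²=1/136 [(1 7 8; 0 7 -7)], sign=-1
B: triangle coeff Δ(1,7,8) = 1/2040; Σ_t [0,0]: t=0:+1/25401600 = 1/25401600; (3j)²=8/255 [(1 7 8; 0 0 0)], sign=+1
I_A²/I_B² = (1/136)/(8/255) = 15/64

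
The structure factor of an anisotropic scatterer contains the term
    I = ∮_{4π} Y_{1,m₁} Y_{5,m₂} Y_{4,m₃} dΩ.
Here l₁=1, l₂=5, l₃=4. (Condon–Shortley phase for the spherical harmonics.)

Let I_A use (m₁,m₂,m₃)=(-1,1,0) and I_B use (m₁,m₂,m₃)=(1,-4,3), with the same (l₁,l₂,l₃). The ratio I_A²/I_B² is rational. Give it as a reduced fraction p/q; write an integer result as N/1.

Shared (l₁,l₂,l₃)=(1,5,4): N and (l;000)² cancel in I_A²/I_B².
A: Δ = 2!·0!·8!/11! = 1/495; Racah Σ t=2..2: t=2:+1/1152 = 1/1152; ⇒ 3j(1 5 4; -1 1 0)² = 1/33, sgn +1
B: Δ = 2!·0!·8!/11! = 1/495; Racah Σ t=0..0: t=0:+1/10080 = 1/10080; ⇒ 3j(1 5 4; 1 -4 3)² = 4/55, sgn -1
I_A²/I_B² = (1/33)/(4/55) = 5/12

5/12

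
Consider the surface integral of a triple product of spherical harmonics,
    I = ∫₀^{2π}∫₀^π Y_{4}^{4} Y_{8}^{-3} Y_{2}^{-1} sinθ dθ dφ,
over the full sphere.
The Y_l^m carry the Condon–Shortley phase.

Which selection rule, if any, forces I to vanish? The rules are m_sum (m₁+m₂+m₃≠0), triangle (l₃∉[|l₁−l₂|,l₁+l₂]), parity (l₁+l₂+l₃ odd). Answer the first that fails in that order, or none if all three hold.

Σmᵢ = 0  ✓
l₃∈[|l₁−l₂|,l₁+l₂]=[4,12], have l₃=2  ✗
Σlᵢ = 14 ⇒ even

triangle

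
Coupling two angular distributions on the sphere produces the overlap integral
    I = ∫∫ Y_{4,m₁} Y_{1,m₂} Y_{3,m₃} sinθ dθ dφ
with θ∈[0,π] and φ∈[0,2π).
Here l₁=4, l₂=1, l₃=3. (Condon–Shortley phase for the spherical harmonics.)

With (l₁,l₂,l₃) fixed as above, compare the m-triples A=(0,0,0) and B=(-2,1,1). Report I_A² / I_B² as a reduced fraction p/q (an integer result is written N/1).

16/15

Shared (l₁,l₂,l₃)=(4,1,3): N and (l;000)² cancel in I_A²/I_B².
A: Δ = 2!·6!·0!/9! = 1/252; Racah Σ t=1..1: t=1:−1/36 = -1/36; ⇒ 3j(4 1 3; 0 0 0)² = 4/63, sgn +1
B: Δ = 2!·6!·0!/9! = 1/252; Racah Σ t=2..2: t=2:+1/96 = 1/96; ⇒ 3j(4 1 3; -2 1 1)² = 5/84, sgn +1
I_A²/I_B² = (4/63)/(5/84) = 16/15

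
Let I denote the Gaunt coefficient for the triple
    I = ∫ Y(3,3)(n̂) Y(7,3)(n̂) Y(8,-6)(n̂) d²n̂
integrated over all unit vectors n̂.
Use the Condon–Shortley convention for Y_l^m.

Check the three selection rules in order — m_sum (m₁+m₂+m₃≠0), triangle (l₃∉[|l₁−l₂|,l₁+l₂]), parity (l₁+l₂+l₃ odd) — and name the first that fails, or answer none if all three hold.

none

m₁+m₂+m₃ = 3 + 3 − 6 = 0  ✓
triangle: |3−7|=4 ≤ l₃=8 ≤ 3+7=10  ✓
parity: l₁+l₂+l₃ = 18 is even  ✓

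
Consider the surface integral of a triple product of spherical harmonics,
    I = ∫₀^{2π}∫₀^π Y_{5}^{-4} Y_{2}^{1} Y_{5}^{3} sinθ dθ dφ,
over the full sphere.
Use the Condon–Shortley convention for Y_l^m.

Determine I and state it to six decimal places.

0.196098

m-sum 0 ✓  L=12 even ✓  3≤5≤7 ✓
Π(2lᵢ+1) = 11×5×11 = 605
triangle coeff Δ(5,2,5) = 1/38610
Σ_t [0,2]: t=0:+1/2880 t=1:−1/576 t=2:+1/2880 = -1/960
(3j)²=10/429 [(5 2 5; 0 0 0)], sign=+1
Σ_t [1,2]: t=1:−1/80640 t=2:+1/10080 = 1/11520
(3j)²=49/1430 [(5 2 5; -4 1 3)], sign=+1
⇒ 4πI² = 245/507
I = (+1)√(245/507/(4π)) = 0.19609844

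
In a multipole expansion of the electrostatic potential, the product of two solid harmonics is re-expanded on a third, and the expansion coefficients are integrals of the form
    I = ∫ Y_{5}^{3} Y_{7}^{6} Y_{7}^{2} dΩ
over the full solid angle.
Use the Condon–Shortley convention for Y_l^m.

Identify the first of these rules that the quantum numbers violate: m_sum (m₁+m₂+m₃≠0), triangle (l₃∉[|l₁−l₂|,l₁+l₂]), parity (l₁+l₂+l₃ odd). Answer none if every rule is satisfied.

Σmᵢ = 11  ✗
l₃∈[|l₁−l₂|,l₁+l₂]=[2,12], have l₃=7
Σlᵢ = 19 ⇒ odd

m_sum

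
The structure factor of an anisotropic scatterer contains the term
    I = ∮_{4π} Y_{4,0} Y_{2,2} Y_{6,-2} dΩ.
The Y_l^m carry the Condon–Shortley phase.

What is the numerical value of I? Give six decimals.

Rules hold: Σm=0, L=12 even, 2≤6≤6.
N = 9·5·13 = 585
Δ = 0!·8!·4!/13! = 1/6435
Racah Σ t=0..0: t=0:+1/2304 = 1/2304
⇒ 3j(4 2 6; 0 0 0)² = 5/143, sgn +1
Racah Σ t=0..0: t=0:+1/13824 = 1/13824
⇒ 3j(4 2 6; 0 2 -2)² = 14/1287, sgn +1
4πI² = N·(3j₀)²·(3jₘ)² = 350/1573
I = +1·√(0.222505/4π) = 0.13306527

0.133065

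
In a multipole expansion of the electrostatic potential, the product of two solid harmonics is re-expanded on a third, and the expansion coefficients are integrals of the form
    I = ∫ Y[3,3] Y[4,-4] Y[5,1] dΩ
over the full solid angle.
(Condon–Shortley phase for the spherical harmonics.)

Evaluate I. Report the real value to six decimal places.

0.050679

m-sum 0 ✓  L=12 even ✓  1≤5≤7 ✓
Π(2lᵢ+1) = 7×9×11 = 693
triangle coeff Δ(3,4,5) = 1/180180
Σ_t [0,2]: t=0:+1/576 t=1:−1/144 t=2:+1/576 = -1/288
(3j)²=20/1001 [(3 4 5; 0 0 0)], sign=+1
Σ_t [0,0]: t=0:+1/34560 = 1/34560
(3j)²=1/429 [(3 4 5; 3 -4 1)], sign=+1
⇒ 4πI² = 60/1859
I = (+1)√(60/1859/(4π)) = 0.05067935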